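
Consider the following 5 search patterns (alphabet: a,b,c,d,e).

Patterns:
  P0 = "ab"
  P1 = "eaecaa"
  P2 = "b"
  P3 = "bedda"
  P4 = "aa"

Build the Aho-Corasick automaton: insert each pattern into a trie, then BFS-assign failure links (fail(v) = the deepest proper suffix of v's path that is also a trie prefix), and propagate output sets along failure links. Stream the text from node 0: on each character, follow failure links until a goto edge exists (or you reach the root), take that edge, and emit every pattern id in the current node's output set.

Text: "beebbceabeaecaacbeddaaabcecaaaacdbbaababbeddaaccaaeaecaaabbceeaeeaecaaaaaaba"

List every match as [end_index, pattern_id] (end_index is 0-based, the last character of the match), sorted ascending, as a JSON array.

Build:
Trie nodes:
  n0 'ε': a→1 b→9 e→3
  n1 'a': a→14 b→2
  n2 'ab': ·  [P0 ends]
  n3 'e': a→4
  n4 'ea': e→5
  n5 'eae': c→6
  n6 'eaec': a→7
  n7 'eaeca': a→8
  n8 'eaecaa': ·  [P1 ends]
  n9 'b': e→10  [P2 ends]
  n10 'be': d→11
  n11 'bed': d→12
  n12 'bedd': a→13
  n13 'bedda': ·  [P3 ends]
  n14 'aa': ·  [P4 ends]

Failure links (BFS by depth):
  n1('a'): parent n0 fail=0; on 'a' 0 → fail=0;  out ∅∪∅=∅
  n3('e'): parent n0 fail=0; on 'e' 0 → fail=0;  out ∅∪∅=∅
  n9('b'): parent n0 fail=0; on 'b' 0 → fail=0;  out {2}∪∅={2}
  n2('ab'): parent n1 fail=0; on 'b' 0 → fail=9;  out {0}∪{2}={0,2}
  n4('ea'): parent n3 fail=0; on 'a' 0 → fail=1;  out ∅∪∅=∅
  n10('be'): parent n9 fail=0; on 'e' 0 → fail=3;  out ∅∪∅=∅
  n14('aa'): parent n1 fail=0; on 'a' 0 → fail=1;  out {4}∪∅={4}
  n5('eae'): parent n4 fail=1; on 'e' 1→0 → fail=3;  out ∅∪∅=∅
  n11('bed'): parent n10 fail=3; on 'd' 3→0 → fail=0;  out ∅∪∅=∅
  n6('eaec'): parent n5 fail=3; on 'c' 3→0 → fail=0;  out ∅∪∅=∅
  n12('bedd'): parent n11 fail=0; on 'd' 0 → fail=0;  out ∅∪∅=∅
  n7('eaeca'): parent n6 fail=0; on 'a' 0 → fail=1;  out ∅∪∅=∅
  n13('bedda'): parent n12 fail=0; on 'a' 0 → fail=1;  out {3}∪∅={3}
  n8('eaecaa'): parent n7 fail=1; on 'a' 1 → fail=14;  out {1}∪{4}={1,4}

Text stream:
pos 0 'b': at 9  ** P2@[0:0]
pos 1 'e': at 10
pos 2 'e': at 3 (fail-walked)
pos 3 'b': at 9 (fail-walked)  ** P2@[3:3]
pos 4 'b': at 9 (fail-walked)  ** P2@[4:4]
pos 5 'c': at 0 (fail-walked)
pos 6 'e': at 3
pos 7 'a': at 4
pos 8 'b': at 2 (fail-walked)  ** P0@[7:8],P2@[8:8]
pos 9 'e': at 10 (fail-walked)
pos 10 'a': at 4 (fail-walked)
pos 11 'e': at 5
pos 12 'c': at 6
pos 13 'a': at 7
pos 14 'a': at 8  ** P1@[9:14],P4@[13:14]
pos 15 'c': at 0 (fail-walked)
pos 16 'b': at 9  ** P2@[16:16]
pos 17 'e': at 10
pos 18 'd': at 11
pos 19 'd': at 12
pos 20 'a': at 13  ** P3@[16:20]
pos 21 'a': at 14 (fail-walked)  ** P4@[20:21]
pos 22 'a': at 14 (fail-walked)  ** P4@[21:22]
pos 23 'b': at 2 (fail-walked)  ** P0@[22:23],P2@[23:23]
pos 24 'c': at 0 (fail-walked)
pos 25 'e': at 3
pos 26 'c': at 0 (fail-walked)
pos 27 'a': at 1
pos 28 'a': at 14  ** P4@[27:28]
pos 29 'a': at 14 (fail-walked)  ** P4@[28:29]
pos 30 'a': at 14 (fail-walked)  ** P4@[29:30]
pos 31 'c': at 0 (fail-walked)
pos 32 'd': at 0
pos 33 'b': at 9  ** P2@[33:33]
pos 34 'b': at 9 (fail-walked)  ** P2@[34:34]
pos 35 'a': at 1 (fail-walked)
pos 36 'a': at 14  ** P4@[35:36]
pos 37 'b': at 2 (fail-walked)  ** P0@[36:37],P2@[37:37]
pos 38 'a': at 1 (fail-walked)
pos 39 'b': at 2  ** P0@[38:39],P2@[39:39]
pos 40 'b': at 9 (fail-walked)  ** P2@[40:40]
pos 41 'e': at 10
pos 42 'd': at 11
pos 43 'd': at 12
pos 44 'a': at 13  ** P3@[40:44]
pos 45 'a': at 14 (fail-walked)  ** P4@[44:45]
pos 46 'c': at 0 (fail-walked)
pos 47 'c': at 0
pos 48 'a': at 1
pos 49 'a': at 14  ** P4@[48:49]
pos 50 'e': at 3 (fail-walked)
pos 51 'a': at 4
pos 52 'e': at 5
pos 53 'c': at 6
pos 54 'a': at 7
pos 55 'a': at 8  ** P1@[50:55],P4@[54:55]
pos 56 'a': at 14 (fail-walked)  ** P4@[55:56]
pos 57 'b': at 2 (fail-walked)  ** P0@[56:57],P2@[57:57]
pos 58 'b': at 9 (fail-walked)  ** P2@[58:58]
pos 59 'c': at 0 (fail-walked)
pos 60 'e': at 3
pos 61 'e': at 3 (fail-walked)
pos 62 'a': at 4
pos 63 'e': at 5
pos 64 'e': at 3 (fail-walked)
pos 65 'a': at 4
pos 66 'e': at 5
pos 67 'c': at 6
pos 68 'a': at 7
pos 69 'a': at 8  ** P1@[64:69],P4@[68:69]
pos 70 'a': at 14 (fail-walked)  ** P4@[69:70]
pos 71 'a': at 14 (fail-walked)  ** P4@[70:71]
pos 72 'a': at 14 (fail-walked)  ** P4@[71:72]
pos 73 'a': at 14 (fail-walked)  ** P4@[72:73]
pos 74 'b': at 2 (fail-walked)  ** P0@[73:74],P2@[74:74]
pos 75 'a': at 1 (fail-walked)

All matches (sorted): [[0,2],[3,2],[4,2],[8,0],[8,2],[14,1],[14,4],[16,2],[20,3],[21,4],[22,4],[23,0],[23,2],[28,4],[29,4],[30,4],[33,2],[34,2],[36,4],[37,0],[37,2],[39,0],[39,2],[40,2],[44,3],[45,4],[49,4],[55,1],[55,4],[56,4],[57,0],[57,2],[58,2],[69,1],[69,4],[70,4],[71,4],[72,4],[73,4],[74,0],[74,2]]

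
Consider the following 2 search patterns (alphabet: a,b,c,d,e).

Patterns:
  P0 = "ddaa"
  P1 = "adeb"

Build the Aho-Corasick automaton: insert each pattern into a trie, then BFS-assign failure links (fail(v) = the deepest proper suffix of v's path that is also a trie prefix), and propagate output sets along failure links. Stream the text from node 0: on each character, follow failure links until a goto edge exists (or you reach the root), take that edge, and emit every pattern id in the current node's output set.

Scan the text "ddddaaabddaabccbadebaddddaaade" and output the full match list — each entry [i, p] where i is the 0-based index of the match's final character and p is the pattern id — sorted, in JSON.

Build:
Trie nodes:
  n0 'ε': a→5 d→1
  n1 'd': d→2
  n2 'dd': a→3
  n3 'dda': a→4
  n4 'ddaa': ·  [P0 ends]
  n5 'a': d→6
  n6 'ad': e→7
  n7 'ade': b→8
  n8 'adeb': ·  [P1 ends]

Failure links (BFS by depth):
  fail(1) 'd': from fail(0)=0 chase 'd': 0 ⇒ 0;  out=∅∪out(0)=∅
  fail(5) 'a': from fail(0)=0 chase 'a': 0 ⇒ 0;  out=∅∪out(0)=∅
  fail(2) 'dd': from fail(1)=0 chase 'd': 0 ⇒ 1;  out=∅∪out(1)=∅
  fail(6) 'ad': from fail(5)=0 chase 'd': 0 ⇒ 1;  out=∅∪out(1)=∅
  fail(3) 'dda': from fail(2)=1 chase 'a': 1→0 ⇒ 5;  out=∅∪out(5)=∅
  fail(7) 'ade': from fail(6)=1 chase 'e': 1→0 ⇒ 0;  out=∅∪out(0)=∅
  fail(4) 'ddaa': from fail(3)=5 chase 'a': 5→0 ⇒ 5;  out={0}∪out(5)={0}
  fail(8) 'adeb': from fail(7)=0 chase 'b': 0 ⇒ 0;  out={1}∪out(0)={1}

Scan:
[0] read 'd'  n0⇒n1
[1] read 'd'  n1⇒n2
[2] read 'd'  n2⇒n2 (fail-walked)
[3] read 'd'  n2⇒n2 (fail-walked)
[4] read 'a'  n2⇒n3
[5] read 'a'  n3⇒n4  → match P0@[2:5]
[6] read 'a'  n4⇒n5 (fail-walked)
[7] read 'b'  n5⇒n0 (fail-walked)
[8] read 'd'  n0⇒n1
[9] read 'd'  n1⇒n2
[10] read 'a'  n2⇒n3
[11] read 'a'  n3⇒n4  → match P0@[8:11]
[12] read 'b'  n4⇒n0 (fail-walked)
[13] read 'c'  n0⇒n0
[14] read 'c'  n0⇒n0
[15] read 'b'  n0⇒n0
[16] read 'a'  n0⇒n5
[17] read 'd'  n5⇒n6
[18] read 'e'  n6⇒n7
[19] read 'b'  n7⇒n8  → match P1@[16:19]
[20] read 'a'  n8⇒n5 (fail-walked)
[21] read 'd'  n5⇒n6
[22] read 'd'  n6⇒n2 (fail-walked)
[23] read 'd'  n2⇒n2 (fail-walked)
[24] read 'd'  n2⇒n2 (fail-walked)
[25] read 'a'  n2⇒n3
[26] read 'a'  n3⇒n4  → match P0@[23:26]
[27] read 'a'  n4⇒n5 (fail-walked)
[28] read 'd'  n5⇒n6
[29] read 'e'  n6⇒n7

Result: [[5,0],[11,0],[19,1],[26,0]]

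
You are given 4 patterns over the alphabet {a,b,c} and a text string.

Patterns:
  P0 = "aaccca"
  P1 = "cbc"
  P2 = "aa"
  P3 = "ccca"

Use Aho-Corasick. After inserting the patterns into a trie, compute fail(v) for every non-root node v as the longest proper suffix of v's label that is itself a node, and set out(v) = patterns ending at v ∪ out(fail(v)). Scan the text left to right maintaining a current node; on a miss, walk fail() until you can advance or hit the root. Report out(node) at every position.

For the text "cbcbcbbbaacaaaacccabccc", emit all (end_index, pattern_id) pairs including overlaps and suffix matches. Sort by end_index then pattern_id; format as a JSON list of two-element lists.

Build:
Trie (insert patterns):
  0='ε' goto a→1 c→7
  1='a' goto a→2
  2='aa' goto c→3  [P2 ends]
  3='aac' goto c→4
  4='aacc' goto c→5
  5='aaccc' goto a→6
  6='aaccca' goto ·  [P0 ends]
  7='c' goto b→8 c→10
  8='cb' goto c→9
  9='cbc' goto ·  [P1 ends]
  10='cc' goto c→11
  11='ccc' goto a→12
  12='ccca' goto ·  [P3 ends]

Failure links (BFS by depth):
  n1('a'): parent n0 fail=0; on 'a' 0 → fail=0;  out ∅∪∅=∅
  n7('c'): parent n0 fail=0; on 'c' 0 → fail=0;  out ∅∪∅=∅
  n2('aa'): parent n1 fail=0; on 'a' 0 → fail=1;  out {2}∪∅={2}
  n8('cb'): parent n7 fail=0; on 'b' 0 → fail=0;  out ∅∪∅=∅
  n10('cc'): parent n7 fail=0; on 'c' 0 → fail=7;  out ∅∪∅=∅
  n3('aac'): parent n2 fail=1; on 'c' 1→0 → fail=7;  out ∅∪∅=∅
  n9('cbc'): parent n8 fail=0; on 'c' 0 → fail=7;  out {1}∪∅={1}
  n11('ccc'): parent n10 fail=7; on 'c' 7 → fail=10;  out ∅∪∅=∅
  n4('aacc'): parent n3 fail=7; on 'c' 7 → fail=10;  out ∅∪∅=∅
  n12('ccca'): parent n11 fail=10; on 'a' 10→7→0 → fail=1;  out {3}∪∅={3}
  n5('aaccc'): parent n4 fail=10; on 'c' 10 → fail=11;  out ∅∪∅=∅
  n6('aaccca'): parent n5 fail=11; on 'a' 11 → fail=12;  out {0}∪{3}={0,3}

Run:
i=0 'c': node 0→7
i=1 'b': node 7→8
i=2 'c': node 8→9  emit P1@[0:2]
i=3 'b': node 9→8 (via fail)
i=4 'c': node 8→9  emit P1@[2:4]
i=5 'b': node 9→8 (via fail)
i=6 'b': node 8→0 (via fail)
i=7 'b': node 0→0
i=8 'a': node 0→1
i=9 'a': node 1→2  emit P2@[8:9]
i=10 'c': node 2→3
i=11 'a': node 3→1 (via fail)
i=12 'a': node 1→2  emit P2@[11:12]
i=13 'a': node 2→2 (via fail)  emit P2@[12:13]
i=14 'a': node 2→2 (via fail)  emit P2@[13:14]
i=15 'c': node 2→3
i=16 'c': node 3→4
i=17 'c': node 4→5
i=18 'a': node 5→6  emit P0@[13:18],P3@[15:18]
i=19 'b': node 6→0 (via fail)
i=20 'c': node 0→7
i=21 'c': node 7→10
i=22 'c': node 10→11

All matches (sorted): [[2,1],[4,1],[9,2],[12,2],[13,2],[14,2],[18,0],[18,3]]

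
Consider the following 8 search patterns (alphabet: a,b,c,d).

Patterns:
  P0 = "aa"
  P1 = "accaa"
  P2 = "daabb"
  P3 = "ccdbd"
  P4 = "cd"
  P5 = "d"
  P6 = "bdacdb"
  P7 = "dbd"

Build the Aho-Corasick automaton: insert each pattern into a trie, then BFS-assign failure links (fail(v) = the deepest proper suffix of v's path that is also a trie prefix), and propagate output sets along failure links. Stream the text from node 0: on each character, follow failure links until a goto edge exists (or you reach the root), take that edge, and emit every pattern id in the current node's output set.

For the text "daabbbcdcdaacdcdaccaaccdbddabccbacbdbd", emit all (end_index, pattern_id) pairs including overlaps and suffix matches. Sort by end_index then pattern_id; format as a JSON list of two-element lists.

Construct AC machine:
Trie (insert patterns):
  0='ε' goto a→1 b→18 c→12 d→7
  1='a' goto a→2 c→3
  2='aa' goto ·  [P0 ends]
  3='ac' goto c→4
  4='acc' goto a→5
  5='acca' goto a→6
  6='accaa' goto ·  [P1 ends]
  7='d' goto a→8 b→24  [P5 ends]
  8='da' goto a→9
  9='daa' goto b→10
  10='daab' goto b→11
  11='daabb' goto ·  [P2 ends]
  12='c' goto c→13 d→17
  13='cc' goto d→14
  14='ccd' goto b→15
  15='ccdb' goto d→16
  16='ccdbd' goto ·  [P3 ends]
  17='cd' goto ·  [P4 ends]
  18='b' goto d→19
  19='bd' goto a→20
  20='bda' goto c→21
  21='bdac' goto d→22
  22='bdacd' goto b→23
  23='bdacdb' goto ·  [P6 ends]
  24='db' goto d→25
  25='dbd' goto ·  [P7 ends]

BFS fail/out derivation:
  n1('a'): parent n0 fail=0; on 'a' 0 → fail=0;  out ∅∪∅=∅
  n7('d'): parent n0 fail=0; on 'd' 0 → fail=0;  out {5}∪∅={5}
  n12('c'): parent n0 fail=0; on 'c' 0 → fail=0;  out ∅∪∅=∅
  n18('b'): parent n0 fail=0; on 'b' 0 → fail=0;  out ∅∪∅=∅
  n2('aa'): parent n1 fail=0; on 'a' 0 → fail=1;  out {0}∪∅={0}
  n3('ac'): parent n1 fail=0; on 'c' 0 → fail=12;  out ∅∪∅=∅
  n8('da'): parent n7 fail=0; on 'a' 0 → fail=1;  out ∅∪∅=∅
  n13('cc'): parent n12 fail=0; on 'c' 0 → fail=12;  out ∅∪∅=∅
  n17('cd'): parent n12 fail=0; on 'd' 0 → fail=7;  out {4}∪{5}={4,5}
  n19('bd'): parent n18 fail=0; on 'd' 0 → fail=7;  out ∅∪{5}={5}
  n24('db'): parent n7 fail=0; on 'b' 0 → fail=18;  out ∅∪∅=∅
  n4('acc'): parent n3 fail=12; on 'c' 12 → fail=13;  out ∅∪∅=∅
  n9('daa'): parent n8 fail=1; on 'a' 1 → fail=2;  out ∅∪{0}={0}
  n14('ccd'): parent n13 fail=12; on 'd' 12 → fail=17;  out ∅∪{4,5}={4,5}
  n20('bda'): parent n19 fail=7; on 'a' 7 → fail=8;  out ∅∪∅=∅
  n25('dbd'): parent n24 fail=18; on 'd' 18 → fail=19;  out {7}∪{5}={5,7}
  n5('acca'): parent n4 fail=13; on 'a' 13→12→0 → fail=1;  out ∅∪∅=∅
  n10('daab'): parent n9 fail=2; on 'b' 2→1→0 → fail=18;  out ∅∪∅=∅
  n15('ccdb'): parent n14 fail=17; on 'b' 17→7 → fail=24;  out ∅∪∅=∅
  n21('bdac'): parent n20 fail=8; on 'c' 8→1 → fail=3;  out ∅∪∅=∅
  n6('accaa'): parent n5 fail=1; on 'a' 1 → fail=2;  out {1}∪{0}={0,1}
  n11('daabb'): parent n10 fail=18; on 'b' 18→0 → fail=18;  out {2}∪∅={2}
  n16('ccdbd'): parent n15 fail=24; on 'd' 24 → fail=25;  out {3}∪{5,7}={3,5,7}
  n22('bdacd'): parent n21 fail=3; on 'd' 3→12 → fail=17;  out ∅∪{4,5}={4,5}
  n23('bdacdb'): parent n22 fail=17; on 'b' 17→7 → fail=24;  out {6}∪∅={6}

Run:
i=0 'd': node 0→7  → match P5@[0:0]
i=1 'a': node 7→8
i=2 'a': node 8→9  → match P0@[1:2]
i=3 'b': node 9→10
i=4 'b': node 10→11  → match P2@[0:4]
i=5 'b': node 11→18 (via fail)
i=6 'c': node 18→12 (via fail)
i=7 'd': node 12→17  → match P4@[6:7],P5@[7:7]
i=8 'c': node 17→12 (via fail)
i=9 'd': node 12→17  → match P4@[8:9],P5@[9:9]
i=10 'a': node 17→8 (via fail)
i=11 'a': node 8→9  → match P0@[10:11]
i=12 'c': node 9→3 (via fail)
i=13 'd': node 3→17 (via fail)  → match P4@[12:13],P5@[13:13]
i=14 'c': node 17→12 (via fail)
i=15 'd': node 12→17  → match P4@[14:15],P5@[15:15]
i=16 'a': node 17→8 (via fail)
i=17 'c': node 8→3 (via fail)
i=18 'c': node 3→4
i=19 'a': node 4→5
i=20 'a': node 5→6  → match P0@[19:20],P1@[16:20]
i=21 'c': node 6→3 (via fail)
i=22 'c': node 3→4
i=23 'd': node 4→14 (via fail)  → match P4@[22:23],P5@[23:23]
i=24 'b': node 14→15
i=25 'd': node 15→16  → match P3@[21:25],P5@[25:25],P7@[23:25]
i=26 'd': node 16→7 (via fail)  → match P5@[26:26]
i=27 'a': node 7→8
i=28 'b': node 8→18 (via fail)
i=29 'c': node 18→12 (via fail)
i=30 'c': node 12→13
i=31 'b': node 13→18 (via fail)
i=32 'a': node 18→1 (via fail)
i=33 'c': node 1→3
i=34 'b': node 3→18 (via fail)
i=35 'd': node 18→19  → match P5@[35:35]
i=36 'b': node 19→24 (via fail)
i=37 'd': node 24→25  → match P5@[37:37],P7@[35:37]

Result: [[0,5],[2,0],[4,2],[7,4],[7,5],[9,4],[9,5],[11,0],[13,4],[13,5],[15,4],[15,5],[20,0],[20,1],[23,4],[23,5],[25,3],[25,5],[25,7],[26,5],[35,5],[37,5],[37,7]]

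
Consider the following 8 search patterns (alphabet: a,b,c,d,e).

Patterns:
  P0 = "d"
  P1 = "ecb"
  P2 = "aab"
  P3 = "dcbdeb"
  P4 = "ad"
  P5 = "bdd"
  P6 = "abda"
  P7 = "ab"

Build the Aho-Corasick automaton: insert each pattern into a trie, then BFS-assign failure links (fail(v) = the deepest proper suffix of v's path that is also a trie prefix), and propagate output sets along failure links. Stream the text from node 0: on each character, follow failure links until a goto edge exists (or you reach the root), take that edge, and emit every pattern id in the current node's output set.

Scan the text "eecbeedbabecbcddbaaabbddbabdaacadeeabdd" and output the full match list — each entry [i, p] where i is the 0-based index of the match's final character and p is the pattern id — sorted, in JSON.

Build:
Trie (insert patterns):
  0='ε' goto a→5 b→14 d→1 e→2
  1='d' goto c→8  [P0 ends]
  2='e' goto c→3
  3='ec' goto b→4
  4='ecb' goto ·  [P1 ends]
  5='a' goto a→6 b→17 d→13
  6='aa' goto b→7
  7='aab' goto ·  [P2 ends]
  8='dc' goto b→9
  9='dcb' goto d→10
  10='dcbd' goto e→11
  11='dcbde' goto b→12
  12='dcbdeb' goto ·  [P3 ends]
  13='ad' goto ·  [P4 ends]
  14='b' goto d→15
  15='bd' goto d→16
  16='bdd' goto ·  [P5 ends]
  17='ab' goto d→18  [P7 ends]
  18='abd' goto a→19
  19='abda' goto ·  [P6 ends]

BFS fail/out derivation:
  n1('d'): parent n0 fail=0; on 'd' 0 → fail=0;  out {0}∪∅={0}
  n2('e'): parent n0 fail=0; on 'e' 0 → fail=0;  out ∅∪∅=∅
  n5('a'): parent n0 fail=0; on 'a' 0 → fail=0;  out ∅∪∅=∅
  n14('b'): parent n0 fail=0; on 'b' 0 → fail=0;  out ∅∪∅=∅
  n3('ec'): parent n2 fail=0; on 'c' 0 → fail=0;  out ∅∪∅=∅
  n6('aa'): parent n5 fail=0; on 'a' 0 → fail=5;  out ∅∪∅=∅
  n8('dc'): parent n1 fail=0; on 'c' 0 → fail=0;  out ∅∪∅=∅
  n13('ad'): parent n5 fail=0; on 'd' 0 → fail=1;  out {4}∪{0}={0,4}
  n15('bd'): parent n14 fail=0; on 'd' 0 → fail=1;  out ∅∪{0}={0}
  n17('ab'): parent n5 fail=0; on 'b' 0 → fail=14;  out {7}∪∅={7}
  n4('ecb'): parent n3 fail=0; on 'b' 0 → fail=14;  out {1}∪∅={1}
  n7('aab'): parent n6 fail=5; on 'b' 5 → fail=17;  out {2}∪{7}={2,7}
  n9('dcb'): parent n8 fail=0; on 'b' 0 → fail=14;  out ∅∪∅=∅
  n16('bdd'): parent n15 fail=1; on 'd' 1→0 → fail=1;  out {5}∪{0}={0,5}
  n18('abd'): parent n17 fail=14; on 'd' 14 → fail=15;  out ∅∪{0}={0}
  n10('dcbd'): parent n9 fail=14; on 'd' 14 → fail=15;  out ∅∪{0}={0}
  n19('abda'): parent n18 fail=15; on 'a' 15→1→0 → fail=5;  out {6}∪∅={6}
  n11('dcbde'): parent n10 fail=15; on 'e' 15→1→0 → fail=2;  out ∅∪∅=∅
  n12('dcbdeb'): parent n11 fail=2; on 'b' 2→0 → fail=14;  out {3}∪∅={3}

Text stream:
i=0 'e': node 0→2
i=1 'e': node 2→2 (fail-walked)
i=2 'c': node 2→3
i=3 'b': node 3→4  emit P1@[1:3]
i=4 'e': node 4→2 (fail-walked)
i=5 'e': node 2→2 (fail-walked)
i=6 'd': node 2→1 (fail-walked)  emit P0@[6:6]
i=7 'b': node 1→14 (fail-walked)
i=8 'a': node 14→5 (fail-walked)
i=9 'b': node 5→17  emit P7@[8:9]
i=10 'e': node 17→2 (fail-walked)
i=11 'c': node 2→3
i=12 'b': node 3→4  emit P1@[10:12]
i=13 'c': node 4→0 (fail-walked)
i=14 'd': node 0→1  emit P0@[14:14]
i=15 'd': node 1→1 (fail-walked)  emit P0@[15:15]
i=16 'b': node 1→14 (fail-walked)
i=17 'a': node 14→5 (fail-walked)
i=18 'a': node 5→6
i=19 'a': node 6→6 (fail-walked)
i=20 'b': node 6→7  emit P2@[18:20],P7@[19:20]
i=21 'b': node 7→14 (fail-walked)
i=22 'd': node 14→15  emit P0@[22:22]
i=23 'd': node 15→16  emit P0@[23:23],P5@[21:23]
i=24 'b': node 16→14 (fail-walked)
i=25 'a': node 14→5 (fail-walked)
i=26 'b': node 5→17  emit P7@[25:26]
i=27 'd': node 17→18  emit P0@[27:27]
i=28 'a': node 18→19  emit P6@[25:28]
i=29 'a': node 19→6 (fail-walked)
i=30 'c': node 6→0 (fail-walked)
i=31 'a': node 0→5
i=32 'd': node 5→13  emit P0@[32:32],P4@[31:32]
i=33 'e': node 13→2 (fail-walked)
i=34 'e': node 2→2 (fail-walked)
i=35 'a': node 2→5 (fail-walked)
i=36 'b': node 5→17  emit P7@[35:36]
i=37 'd': node 17→18  emit P0@[37:37]
i=38 'd': node 18→16 (fail-walked)  emit P0@[38:38],P5@[36:38]

Result: [[3,1],[6,0],[9,7],[12,1],[14,0],[15,0],[20,2],[20,7],[22,0],[23,0],[23,5],[26,7],[27,0],[28,6],[32,0],[32,4],[36,7],[37,0],[38,0],[38,5]]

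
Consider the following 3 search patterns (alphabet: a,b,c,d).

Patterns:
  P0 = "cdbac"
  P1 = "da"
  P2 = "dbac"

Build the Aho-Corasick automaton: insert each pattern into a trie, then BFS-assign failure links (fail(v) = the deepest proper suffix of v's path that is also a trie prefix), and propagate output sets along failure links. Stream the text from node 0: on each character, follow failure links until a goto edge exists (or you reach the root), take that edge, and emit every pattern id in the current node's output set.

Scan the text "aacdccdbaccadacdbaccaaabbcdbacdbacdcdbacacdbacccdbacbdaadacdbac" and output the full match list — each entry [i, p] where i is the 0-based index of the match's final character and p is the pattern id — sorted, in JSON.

Build automaton:
Trie nodes:
  0='ε' goto c→1 d→6
  1='c' goto d→2
  2='cd' goto b→3
  3='cdb' goto a→4
  4='cdba' goto c→5
  5='cdbac' goto ·  ←P0
  6='d' goto a→7 b→8
  7='da' goto ·  ←P1
  8='db' goto a→9
  9='dba' goto c→10
  10='dbac' goto ·  ←P2

BFS fail/out derivation:
  n1('c'): parent n0 fail=0; on 'c' 0 → fail=0;  out ∅∪∅=∅
  n6('d'): parent n0 fail=0; on 'd' 0 → fail=0;  out ∅∪∅=∅
  n2('cd'): parent n1 fail=0; on 'd' 0 → fail=6;  out ∅∪∅=∅
  n7('da'): parent n6 fail=0; on 'a' 0 → fail=0;  out {1}∪∅={1}
  n8('db'): parent n6 fail=0; on 'b' 0 → fail=0;  out ∅∪∅=∅
  n3('cdb'): parent n2 fail=6; on 'b' 6 → fail=8;  out ∅∪∅=∅
  n9('dba'): parent n8 fail=0; on 'a' 0 → fail=0;  out ∅∪∅=∅
  n4('cdba'): parent n3 fail=8; on 'a' 8 → fail=9;  out ∅∪∅=∅
  n10('dbac'): parent n9 fail=0; on 'c' 0 → fail=1;  out {2}∪∅={2}
  n5('cdbac'): parent n4 fail=9; on 'c' 9 → fail=10;  out {0}∪{2}={0,2}

Run:
i=0 'a': node 0→0
i=1 'a': node 0→0
i=2 'c': node 0→1
i=3 'd': node 1→2
i=4 'c': node 2→1 (via fail)
i=5 'c': node 1→1 (via fail)
i=6 'd': node 1→2
i=7 'b': node 2→3
i=8 'a': node 3→4
i=9 'c': node 4→5  → match P0@[5:9],P2@[6:9]
i=10 'c': node 5→1 (via fail)
i=11 'a': node 1→0 (via fail)
i=12 'd': node 0→6
i=13 'a': node 6→7  → match P1@[12:13]
i=14 'c': node 7→1 (via fail)
i=15 'd': node 1→2
i=16 'b': node 2→3
i=17 'a': node 3→4
i=18 'c': node 4→5  → match P0@[14:18],P2@[15:18]
i=19 'c': node 5→1 (via fail)
i=20 'a': node 1→0 (via fail)
i=21 'a': node 0→0
i=22 'a': node 0→0
i=23 'b': node 0→0
i=24 'b': node 0→0
i=25 'c': node 0→1
i=26 'd': node 1→2
i=27 'b': node 2→3
i=28 'a': node 3→4
i=29 'c': node 4→5  → match P0@[25:29],P2@[26:29]
i=30 'd': node 5→2 (via fail)
i=31 'b': node 2→3
i=32 'a': node 3→4
i=33 'c': node 4→5  → match P0@[29:33],P2@[30:33]
i=34 'd': node 5→2 (via fail)
i=35 'c': node 2→1 (via fail)
i=36 'd': node 1→2
i=37 'b': node 2→3
i=38 'a': node 3→4
i=39 'c': node 4→5  → match P0@[35:39],P2@[36:39]
i=40 'a': node 5→0 (via fail)
i=41 'c': node 0→1
i=42 'd': node 1→2
i=43 'b': node 2→3
i=44 'a': node 3→4
i=45 'c': node 4→5  → match P0@[41:45],P2@[42:45]
i=46 'c': node 5→1 (via fail)
i=47 'c': node 1→1 (via fail)
i=48 'd': node 1→2
i=49 'b': node 2→3
i=50 'a': node 3→4
i=51 'c': node 4→5  → match P0@[47:51],P2@[48:51]
i=52 'b': node 5→0 (via fail)
i=53 'd': node 0→6
i=54 'a': node 6→7  → match P1@[53:54]
i=55 'a': node 7→0 (via fail)
i=56 'd': node 0→6
i=57 'a': node 6→7  → match P1@[56:57]
i=58 'c': node 7→1 (via fail)
i=59 'd': node 1→2
i=60 'b': node 2→3
i=61 'a': node 3→4
i=62 'c': node 4→5  → match P0@[58:62],P2@[59:62]

All matches (sorted): [[9,0],[9,2],[13,1],[18,0],[18,2],[29,0],[29,2],[33,0],[33,2],[39,0],[39,2],[45,0],[45,2],[51,0],[51,2],[54,1],[57,1],[62,0],[62,2]]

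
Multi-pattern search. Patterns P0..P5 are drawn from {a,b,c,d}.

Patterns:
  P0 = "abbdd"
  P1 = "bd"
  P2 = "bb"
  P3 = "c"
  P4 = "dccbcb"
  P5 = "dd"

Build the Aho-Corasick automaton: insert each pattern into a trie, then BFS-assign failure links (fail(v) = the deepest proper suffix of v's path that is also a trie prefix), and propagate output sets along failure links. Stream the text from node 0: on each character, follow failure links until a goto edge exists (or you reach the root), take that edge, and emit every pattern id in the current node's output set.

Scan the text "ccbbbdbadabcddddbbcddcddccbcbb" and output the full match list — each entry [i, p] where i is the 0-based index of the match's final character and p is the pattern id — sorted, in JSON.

Build automaton:
Trie nodes:
  0='ε' goto a→1 b→6 c→9 d→10
  1='a' goto b→2
  2='ab' goto b→3
  3='abb' goto d→4
  4='abbd' goto d→5
  5='abbdd' goto ·  ←P0
  6='b' goto b→8 d→7
  7='bd' goto ·  ←P1
  8='bb' goto ·  ←P2
  9='c' goto ·  ←P3
  10='d' goto c→11 d→16
  11='dc' goto c→12
  12='dcc' goto b→13
  13='dccb' goto c→14
  14='dccbc' goto b→15
  15='dccbcb' goto ·  ←P4
  16='dd' goto ·  ←P5

BFS fail/out derivation:
  n1('a'): parent n0 fail=0; on 'a' 0 → fail=0;  out ∅∪∅=∅
  n6('b'): parent n0 fail=0; on 'b' 0 → fail=0;  out ∅∪∅=∅
  n9('c'): parent n0 fail=0; on 'c' 0 → fail=0;  out {3}∪∅={3}
  n10('d'): parent n0 fail=0; on 'd' 0 → fail=0;  out ∅∪∅=∅
  n2('ab'): parent n1 fail=0; on 'b' 0 → fail=6;  out ∅∪∅=∅
  n7('bd'): parent n6 fail=0; on 'd' 0 → fail=10;  out {1}∪∅={1}
  n8('bb'): parent n6 fail=0; on 'b' 0 → fail=6;  out {2}∪∅={2}
  n11('dc'): parent n10 fail=0; on 'c' 0 → fail=9;  out ∅∪{3}={3}
  n16('dd'): parent n10 fail=0; on 'd' 0 → fail=10;  out {5}∪∅={5}
  n3('abb'): parent n2 fail=6; on 'b' 6 → fail=8;  out ∅∪{2}={2}
  n12('dcc'): parent n11 fail=9; on 'c' 9→0 → fail=9;  out ∅∪{3}={3}
  n4('abbd'): parent n3 fail=8; on 'd' 8→6 → fail=7;  out ∅∪{1}={1}
  n13('dccb'): parent n12 fail=9; on 'b' 9→0 → fail=6;  out ∅∪∅=∅
  n5('abbdd'): parent n4 fail=7; on 'd' 7→10 → fail=16;  out {0}∪{5}={0,5}
  n14('dccbc'): parent n13 fail=6; on 'c' 6→0 → fail=9;  out ∅∪{3}={3}
  n15('dccbcb'): parent n14 fail=9; on 'b' 9→0 → fail=6;  out {4}∪∅={4}

Scan:
[0] read 'c'  n0⇒n9  → match P3@[0:0]
[1] read 'c'  n9⇒n9 (fail-walked)  → match P3@[1:1]
[2] read 'b'  n9⇒n6 (fail-walked)
[3] read 'b'  n6⇒n8  → match P2@[2:3]
[4] read 'b'  n8⇒n8 (fail-walked)  → match P2@[3:4]
[5] read 'd'  n8⇒n7 (fail-walked)  → match P1@[4:5]
[6] read 'b'  n7⇒n6 (fail-walked)
[7] read 'a'  n6⇒n1 (fail-walked)
[8] read 'd'  n1⇒n10 (fail-walked)
[9] read 'a'  n10⇒n1 (fail-walked)
[10] read 'b'  n1⇒n2
[11] read 'c'  n2⇒n9 (fail-walked)  → match P3@[11:11]
[12] read 'd'  n9⇒n10 (fail-walked)
[13] read 'd'  n10⇒n16  → match P5@[12:13]
[14] read 'd'  n16⇒n16 (fail-walked)  → match P5@[13:14]
[15] read 'd'  n16⇒n16 (fail-walked)  → match P5@[14:15]
[16] read 'b'  n16⇒n6 (fail-walked)
[17] read 'b'  n6⇒n8  → match P2@[16:17]
[18] read 'c'  n8⇒n9 (fail-walked)  → match P3@[18:18]
[19] read 'd'  n9⇒n10 (fail-walked)
[20] read 'd'  n10⇒n16  → match P5@[19:20]
[21] read 'c'  n16⇒n11 (fail-walked)  → match P3@[21:21]
[22] read 'd'  n11⇒n10 (fail-walked)
[23] read 'd'  n10⇒n16  → match P5@[22:23]
[24] read 'c'  n16⇒n11 (fail-walked)  → match P3@[24:24]
[25] read 'c'  n11⇒n12  → match P3@[25:25]
[26] read 'b'  n12⇒n13
[27] read 'c'  n13⇒n14  → match P3@[27:27]
[28] read 'b'  n14⇒n15  → match P4@[23:28]
[29] read 'b'  n15⇒n8 (fail-walked)  → match P2@[28:29]

Result: [[0,3],[1,3],[3,2],[4,2],[5,1],[11,3],[13,5],[14,5],[15,5],[17,2],[18,3],[20,5],[21,3],[23,5],[24,3],[25,3],[27,3],[28,4],[29,2]]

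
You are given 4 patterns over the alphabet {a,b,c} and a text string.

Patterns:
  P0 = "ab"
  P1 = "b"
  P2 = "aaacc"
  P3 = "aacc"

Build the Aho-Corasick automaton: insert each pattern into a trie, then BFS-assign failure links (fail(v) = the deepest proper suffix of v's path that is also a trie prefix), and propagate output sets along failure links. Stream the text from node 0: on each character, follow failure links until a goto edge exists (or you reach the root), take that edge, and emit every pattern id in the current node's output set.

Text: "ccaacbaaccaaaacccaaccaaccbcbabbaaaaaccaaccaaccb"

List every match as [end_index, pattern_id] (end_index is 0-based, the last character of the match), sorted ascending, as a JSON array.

Construct AC machine:
Trie nodes:
  n0 'ε': a→1 b→3
  n1 'a': a→4 b→2
  n2 'ab': ·  [P0 ends]
  n3 'b': ·  [P1 ends]
  n4 'aa': a→5 c→8
  n5 'aaa': c→6
  n6 'aaac': c→7
  n7 'aaacc': ·  [P2 ends]
  n8 'aac': c→9
  n9 'aacc': ·  [P3 ends]

Failure links (BFS by depth):
  n1('a'): parent n0 fail=0; on 'a' 0 → fail=0;  out ∅∪∅=∅
  n3('b'): parent n0 fail=0; on 'b' 0 → fail=0;  out {1}∪∅={1}
  n2('ab'): parent n1 fail=0; on 'b' 0 → fail=3;  out {0}∪{1}={0,1}
  n4('aa'): parent n1 fail=0; on 'a' 0 → fail=1;  out ∅∪∅=∅
  n5('aaa'): parent n4 fail=1; on 'a' 1 → fail=4;  out ∅∪∅=∅
  n8('aac'): parent n4 fail=1; on 'c' 1→0 → fail=0;  out ∅∪∅=∅
  n6('aaac'): parent n5 fail=4; on 'c' 4 → fail=8;  out ∅∪∅=∅
  n9('aacc'): parent n8 fail=0; on 'c' 0 → fail=0;  out {3}∪∅={3}
  n7('aaacc'): parent n6 fail=8; on 'c' 8 → fail=9;  out {2}∪{3}={2,3}

Scan:
i=0 'c': node 0→0
i=1 'c': node 0→0
i=2 'a': node 0→1
i=3 'a': node 1→4
i=4 'c': node 4→8
i=5 'b': node 8→3 (fail-walked)  → match P1@[5:5]
i=6 'a': node 3→1 (fail-walked)
i=7 'a': node 1→4
i=8 'c': node 4→8
i=9 'c': node 8→9  → match P3@[6:9]
i=10 'a': node 9→1 (fail-walked)
i=11 'a': node 1→4
i=12 'a': node 4→5
i=13 'a': node 5→5 (fail-walked)
i=14 'c': node 5→6
i=15 'c': node 6→7  → match P2@[11:15],P3@[12:15]
i=16 'c': node 7→0 (fail-walked)
i=17 'a': node 0→1
i=18 'a': node 1→4
i=19 'c': node 4→8
i=20 'c': node 8→9  → match P3@[17:20]
i=21 'a': node 9→1 (fail-walked)
i=22 'a': node 1→4
i=23 'c': node 4→8
i=24 'c': node 8→9  → match P3@[21:24]
i=25 'b': node 9→3 (fail-walked)  → match P1@[25:25]
i=26 'c': node 3→0 (fail-walked)
i=27 'b': node 0→3  → match P1@[27:27]
i=28 'a': node 3→1 (fail-walked)
i=29 'b': node 1→2  → match P0@[28:29],P1@[29:29]
i=30 'b': node 2→3 (fail-walked)  → match P1@[30:30]
i=31 'a': node 3→1 (fail-walked)
i=32 'a': node 1→4
i=33 'a': node 4→5
i=34 'a': node 5→5 (fail-walked)
i=35 'a': node 5→5 (fail-walked)
i=36 'c': node 5→6
i=37 'c': node 6→7  → match P2@[33:37],P3@[34:37]
i=38 'a': node 7→1 (fail-walked)
i=39 'a': node 1→4
i=40 'c': node 4→8
i=41 'c': node 8→9  → match P3@[38:41]
i=42 'a': node 9→1 (fail-walked)
i=43 'a': node 1→4
i=44 'c': node 4→8
i=45 'c': node 8→9  → match P3@[42:45]
i=46 'b': node 9→3 (fail-walked)  → match P1@[46:46]

All matches (sorted): [[5,1],[9,3],[15,2],[15,3],[20,3],[24,3],[25,1],[27,1],[29,0],[29,1],[30,1],[37,2],[37,3],[41,3],[45,3],[46,1]]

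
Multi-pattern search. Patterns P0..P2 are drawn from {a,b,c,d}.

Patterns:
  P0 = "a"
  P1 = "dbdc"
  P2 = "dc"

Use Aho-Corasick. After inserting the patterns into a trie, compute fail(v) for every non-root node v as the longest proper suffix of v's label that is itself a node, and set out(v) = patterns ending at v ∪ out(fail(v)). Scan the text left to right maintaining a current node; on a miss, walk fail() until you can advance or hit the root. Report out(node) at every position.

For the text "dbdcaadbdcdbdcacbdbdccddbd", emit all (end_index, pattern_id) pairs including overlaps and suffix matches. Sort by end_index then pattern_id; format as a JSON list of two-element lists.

Build:
Trie nodes:
  n0 'ε': a→1 d→2
  n1 'a': ·  [P0 ends]
  n2 'd': b→3 c→6
  n3 'db': d→4
  n4 'dbd': c→5
  n5 'dbdc': ·  [P1 ends]
  n6 'dc': ·  [P2 ends]

BFS fail/out derivation:
  n1('a'): parent n0 fail=0; on 'a' 0 → fail=0;  out {0}∪∅={0}
  n2('d'): parent n0 fail=0; on 'd' 0 → fail=0;  out ∅∪∅=∅
  n3('db'): parent n2 fail=0; on 'b' 0 → fail=0;  out ∅∪∅=∅
  n6('dc'): parent n2 fail=0; on 'c' 0 → fail=0;  out {2}∪∅={2}
  n4('dbd'): parent n3 fail=0; on 'd' 0 → fail=2;  out ∅∪∅=∅
  n5('dbdc'): parent n4 fail=2; on 'c' 2 → fail=6;  out {1}∪{2}={1,2}

Run:
[0] read 'd'  n0⇒n2
[1] read 'b'  n2⇒n3
[2] read 'd'  n3⇒n4
[3] read 'c'  n4⇒n5  emit P1@[0:3],P2@[2:3]
[4] read 'a'  n5⇒n1 (fail-walked)  emit P0@[4:4]
[5] read 'a'  n1⇒n1 (fail-walked)  emit P0@[5:5]
[6] read 'd'  n1⇒n2 (fail-walked)
[7] read 'b'  n2⇒n3
[8] read 'd'  n3⇒n4
[9] read 'c'  n4⇒n5  emit P1@[6:9],P2@[8:9]
[10] read 'd'  n5⇒n2 (fail-walked)
[11] read 'b'  n2⇒n3
[12] read 'd'  n3⇒n4
[13] read 'c'  n4⇒n5  emit P1@[10:13],P2@[12:13]
[14] read 'a'  n5⇒n1 (fail-walked)  emit P0@[14:14]
[15] read 'c'  n1⇒n0 (fail-walked)
[16] read 'b'  n0⇒n0
[17] read 'd'  n0⇒n2
[18] read 'b'  n2⇒n3
[19] read 'd'  n3⇒n4
[20] read 'c'  n4⇒n5  emit P1@[17:20],P2@[19:20]
[21] read 'c'  n5⇒n0 (fail-walked)
[22] read 'd'  n0⇒n2
[23] read 'd'  n2⇒n2 (fail-walked)
[24] read 'b'  n2⇒n3
[25] read 'd'  n3⇒n4

Matches: [[3,1],[3,2],[4,0],[5,0],[9,1],[9,2],[13,1],[13,2],[14,0],[20,1],[20,2]]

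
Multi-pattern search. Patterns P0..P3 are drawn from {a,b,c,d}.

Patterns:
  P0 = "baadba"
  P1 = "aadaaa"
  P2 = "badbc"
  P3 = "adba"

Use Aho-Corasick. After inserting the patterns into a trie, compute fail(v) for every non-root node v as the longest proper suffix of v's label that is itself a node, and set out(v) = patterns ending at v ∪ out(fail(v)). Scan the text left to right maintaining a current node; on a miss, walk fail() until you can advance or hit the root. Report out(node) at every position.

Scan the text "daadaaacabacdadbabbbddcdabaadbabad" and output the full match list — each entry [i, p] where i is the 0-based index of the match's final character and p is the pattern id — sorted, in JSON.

Construct AC machine:
Trie nodes:
  n0 'ε': a→7 b→1
  n1 'b': a→2
  n2 'ba': a→3 d→13
  n3 'baa': d→4
  n4 'baad': b→5
  n5 'baadb': a→6
  n6 'baadba': ·  ←P0
  n7 'a': a→8 d→16
  n8 'aa': d→9
  n9 'aad': a→10
  n10 'aada': a→11
  n11 'aadaa': a→12
  n12 'aadaaa': ·  ←P1
  n13 'bad': b→14
  n14 'badb': c→15
  n15 'badbc': ·  ←P2
  n16 'ad': b→17
  n17 'adb': a→18
  n18 'adba': ·  ←P3

BFS fail/out derivation:
  fail(1) 'b': from fail(0)=0 chase 'b': 0 ⇒ 0;  out=∅∪out(0)=∅
  fail(7) 'a': from fail(0)=0 chase 'a': 0 ⇒ 0;  out=∅∪out(0)=∅
  fail(2) 'ba': from fail(1)=0 chase 'a': 0 ⇒ 7;  out=∅∪out(7)=∅
  fail(8) 'aa': from fail(7)=0 chase 'a': 0 ⇒ 7;  out=∅∪out(7)=∅
  fail(16) 'ad': from fail(7)=0 chase 'd': 0 ⇒ 0;  out=∅∪out(0)=∅
  fail(3) 'baa': from fail(2)=7 chase 'a': 7 ⇒ 8;  out=∅∪out(8)=∅
  fail(9) 'aad': from fail(8)=7 chase 'd': 7 ⇒ 16;  out=∅∪out(16)=∅
  fail(13) 'bad': from fail(2)=7 chase 'd': 7 ⇒ 16;  out=∅∪out(16)=∅
  fail(17) 'adb': from fail(16)=0 chase 'b': 0 ⇒ 1;  out=∅∪out(1)=∅
  fail(4) 'baad': from fail(3)=8 chase 'd': 8 ⇒ 9;  out=∅∪out(9)=∅
  fail(10) 'aada': from fail(9)=16 chase 'a': 16→0 ⇒ 7;  out=∅∪out(7)=∅
  fail(14) 'badb': from fail(13)=16 chase 'b': 16 ⇒ 17;  out=∅∪out(17)=∅
  fail(18) 'adba': from fail(17)=1 chase 'a': 1 ⇒ 2;  out={3}∪out(2)={3}
  fail(5) 'baadb': from fail(4)=9 chase 'b': 9→16 ⇒ 17;  out=∅∪out(17)=∅
  fail(11) 'aadaa': from fail(10)=7 chase 'a': 7 ⇒ 8;  out=∅∪out(8)=∅
  fail(15) 'badbc': from fail(14)=17 chase 'c': 17→1→0 ⇒ 0;  out={2}∪out(0)={2}
  fail(6) 'baadba': from fail(5)=17 chase 'a': 17 ⇒ 18;  out={0}∪out(18)={0,3}
  fail(12) 'aadaaa': from fail(11)=8 chase 'a': 8→7 ⇒ 8;  out={1}∪out(8)={1}

Scan:
pos 0 'd': at 0
pos 1 'a': at 7
pos 2 'a': at 8
pos 3 'd': at 9
pos 4 'a': at 10
pos 5 'a': at 11
pos 6 'a': at 12  ** P1@[1:6]
pos 7 'c': at 0 (fail-walked)
pos 8 'a': at 7
pos 9 'b': at 1 (fail-walked)
pos 10 'a': at 2
pos 11 'c': at 0 (fail-walked)
pos 12 'd': at 0
pos 13 'a': at 7
pos 14 'd': at 16
pos 15 'b': at 17
pos 16 'a': at 18  ** P3@[13:16]
pos 17 'b': at 1 (fail-walked)
pos 18 'b': at 1 (fail-walked)
pos 19 'b': at 1 (fail-walked)
pos 20 'd': at 0 (fail-walked)
pos 21 'd': at 0
pos 22 'c': at 0
pos 23 'd': at 0
pos 24 'a': at 7
pos 25 'b': at 1 (fail-walked)
pos 26 'a': at 2
pos 27 'a': at 3
pos 28 'd': at 4
pos 29 'b': at 5
pos 30 'a': at 6  ** P0@[25:30],P3@[27:30]
pos 31 'b': at 1 (fail-walked)
pos 32 'a': at 2
pos 33 'd': at 13

Result: [[6,1],[16,3],[30,0],[30,3]]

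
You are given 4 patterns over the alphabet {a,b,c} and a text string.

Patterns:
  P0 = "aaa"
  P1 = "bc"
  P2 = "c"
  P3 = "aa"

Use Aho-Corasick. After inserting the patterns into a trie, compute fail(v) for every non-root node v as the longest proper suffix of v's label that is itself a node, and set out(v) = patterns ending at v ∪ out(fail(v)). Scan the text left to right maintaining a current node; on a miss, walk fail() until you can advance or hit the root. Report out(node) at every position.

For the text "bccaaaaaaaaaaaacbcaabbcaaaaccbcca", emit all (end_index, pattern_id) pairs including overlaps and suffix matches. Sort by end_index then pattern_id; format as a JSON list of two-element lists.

Construct AC machine:
Trie nodes:
  n0 'ε': a→1 b→4 c→6
  n1 'a': a→2
  n2 'aa': a→3  ←P3
  n3 'aaa': ·  ←P0
  n4 'b': c→5
  n5 'bc': ·  ←P1
  n6 'c': ·  ←P2

BFS fail/out derivation:
  fail(1) 'a': from fail(0)=0 chase 'a': 0 ⇒ 0;  out=∅∪out(0)=∅
  fail(4) 'b': from fail(0)=0 chase 'b': 0 ⇒ 0;  out=∅∪out(0)=∅
  fail(6) 'c': from fail(0)=0 chase 'c': 0 ⇒ 0;  out={2}∪out(0)={2}
  fail(2) 'aa': from fail(1)=0 chase 'a': 0 ⇒ 1;  out={3}∪out(1)={3}
  fail(5) 'bc': from fail(4)=0 chase 'c': 0 ⇒ 6;  out={1}∪out(6)={1,2}
  fail(3) 'aaa': from fail(2)=1 chase 'a': 1 ⇒ 2;  out={0}∪out(2)={0,3}

Text stream:
i=0 'b': node 0→4
i=1 'c': node 4→5  emit P1@[0:1],P2@[1:1]
i=2 'c': node 5→6 (via fail)  emit P2@[2:2]
i=3 'a': node 6→1 (via fail)
i=4 'a': node 1→2  emit P3@[3:4]
i=5 'a': node 2→3  emit P0@[3:5],P3@[4:5]
i=6 'a': node 3→3 (via fail)  emit P0@[4:6],P3@[5:6]
i=7 'a': node 3→3 (via fail)  emit P0@[5:7],P3@[6:7]
i=8 'a': node 3→3 (via fail)  emit P0@[6:8],P3@[7:8]
i=9 'a': node 3→3 (via fail)  emit P0@[7:9],P3@[8:9]
i=10 'a': node 3→3 (via fail)  emit P0@[8:10],P3@[9:10]
i=11 'a': node 3→3 (via fail)  emit P0@[9:11],P3@[10:11]
i=12 'a': node 3→3 (via fail)  emit P0@[10:12],P3@[11:12]
i=13 'a': node 3→3 (via fail)  emit P0@[11:13],P3@[12:13]
i=14 'a': node 3→3 (via fail)  emit P0@[12:14],P3@[13:14]
i=15 'c': node 3→6 (via fail)  emit P2@[15:15]
i=16 'b': node 6→4 (via fail)
i=17 'c': node 4→5  emit P1@[16:17],P2@[17:17]
i=18 'a': node 5→1 (via fail)
i=19 'a': node 1→2  emit P3@[18:19]
i=20 'b': node 2→4 (via fail)
i=21 'b': node 4→4 (via fail)
i=22 'c': node 4→5  emit P1@[21:22],P2@[22:22]
i=23 'a': node 5→1 (via fail)
i=24 'a': node 1→2  emit P3@[23:24]
i=25 'a': node 2→3  emit P0@[23:25],P3@[24:25]
i=26 'a': node 3→3 (via fail)  emit P0@[24:26],P3@[25:26]
i=27 'c': node 3→6 (via fail)  emit P2@[27:27]
i=28 'c': node 6→6 (via fail)  emit P2@[28:28]
i=29 'b': node 6→4 (via fail)
i=30 'c': node 4→5  emit P1@[29:30],P2@[30:30]
i=31 'c': node 5→6 (via fail)  emit P2@[31:31]
i=32 'a': node 6→1 (via fail)

Result: [[1,1],[1,2],[2,2],[4,3],[5,0],[5,3],[6,0],[6,3],[7,0],[7,3],[8,0],[8,3],[9,0],[9,3],[10,0],[10,3],[11,0],[11,3],[12,0],[12,3],[13,0],[13,3],[14,0],[14,3],[15,2],[17,1],[17,2],[19,3],[22,1],[22,2],[24,3],[25,0],[25,3],[26,0],[26,3],[27,2],[28,2],[30,1],[30,2],[31,2]]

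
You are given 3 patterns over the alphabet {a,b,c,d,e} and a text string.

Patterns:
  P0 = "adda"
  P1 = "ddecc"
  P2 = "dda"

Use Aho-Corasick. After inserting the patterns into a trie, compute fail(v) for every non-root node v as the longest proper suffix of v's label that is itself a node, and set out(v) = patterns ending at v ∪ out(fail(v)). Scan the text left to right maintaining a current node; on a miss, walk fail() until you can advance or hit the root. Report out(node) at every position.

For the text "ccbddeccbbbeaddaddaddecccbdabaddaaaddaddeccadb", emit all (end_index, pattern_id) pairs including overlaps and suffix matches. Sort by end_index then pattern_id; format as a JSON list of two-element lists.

Construct AC machine:
Trie (insert patterns):
  n0 'ε': a→1 d→5
  n1 'a': d→2
  n2 'ad': d→3
  n3 'add': a→4
  n4 'adda': ·  ←P0
  n5 'd': d→6
  n6 'dd': a→10 e→7
  n7 'dde': c→8
  n8 'ddec': c→9
  n9 'ddecc': ·  ←P1
  n10 'dda': ·  ←P2

Failure links (BFS by depth):
  n1('a'): parent n0 fail=0; on 'a' 0 → fail=0;  out ∅∪∅=∅
  n5('d'): parent n0 fail=0; on 'd' 0 → fail=0;  out ∅∪∅=∅
  n2('ad'): parent n1 fail=0; on 'd' 0 → fail=5;  out ∅∪∅=∅
  n6('dd'): parent n5 fail=0; on 'd' 0 → fail=5;  out ∅∪∅=∅
  n3('add'): parent n2 fail=5; on 'd' 5 → fail=6;  out ∅∪∅=∅
  n7('dde'): parent n6 fail=5; on 'e' 5→0 → fail=0;  out ∅∪∅=∅
  n10('dda'): parent n6 fail=5; on 'a' 5→0 → fail=1;  out {2}∪∅={2}
  n4('adda'): parent n3 fail=6; on 'a' 6 → fail=10;  out {0}∪{2}={0,2}
  n8('ddec'): parent n7 fail=0; on 'c' 0 → fail=0;  out ∅∪∅=∅
  n9('ddecc'): parent n8 fail=0; on 'c' 0 → fail=0;  out {1}∪∅={1}

Run:
i=0 'c': node 0→0
i=1 'c': node 0→0
i=2 'b': node 0→0
i=3 'd': node 0→5
i=4 'd': node 5→6
i=5 'e': node 6→7
i=6 'c': node 7→8
i=7 'c': node 8→9  emit P1@[3:7]
i=8 'b': node 9→0 (fail-walked)
i=9 'b': node 0→0
i=10 'b': node 0→0
i=11 'e': node 0→0
i=12 'a': node 0→1
i=13 'd': node 1→2
i=14 'd': node 2→3
i=15 'a': node 3→4  emit P0@[12:15],P2@[13:15]
i=16 'd': node 4→2 (fail-walked)
i=17 'd': node 2→3
i=18 'a': node 3→4  emit P0@[15:18],P2@[16:18]
i=19 'd': node 4→2 (fail-walked)
i=20 'd': node 2→3
i=21 'e': node 3→7 (fail-walked)
i=22 'c': node 7→8
i=23 'c': node 8→9  emit P1@[19:23]
i=24 'c': node 9→0 (fail-walked)
i=25 'b': node 0→0
i=26 'd': node 0→5
i=27 'a': node 5→1 (fail-walked)
i=28 'b': node 1→0 (fail-walked)
i=29 'a': node 0→1
i=30 'd': node 1→2
i=31 'd': node 2→3
i=32 'a': node 3→4  emit P0@[29:32],P2@[30:32]
i=33 'a': node 4→1 (fail-walked)
i=34 'a': node 1→1 (fail-walked)
i=35 'd': node 1→2
i=36 'd': node 2→3
i=37 'a': node 3→4  emit P0@[34:37],P2@[35:37]
i=38 'd': node 4→2 (fail-walked)
i=39 'd': node 2→3
i=40 'e': node 3→7 (fail-walked)
i=41 'c': node 7→8
i=42 'c': node 8→9  emit P1@[38:42]
i=43 'a': node 9→1 (fail-walked)
i=44 'd': node 1→2
i=45 'b': node 2→0 (fail-walked)

Result: [[7,1],[15,0],[15,2],[18,0],[18,2],[23,1],[32,0],[32,2],[37,0],[37,2],[42,1]]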